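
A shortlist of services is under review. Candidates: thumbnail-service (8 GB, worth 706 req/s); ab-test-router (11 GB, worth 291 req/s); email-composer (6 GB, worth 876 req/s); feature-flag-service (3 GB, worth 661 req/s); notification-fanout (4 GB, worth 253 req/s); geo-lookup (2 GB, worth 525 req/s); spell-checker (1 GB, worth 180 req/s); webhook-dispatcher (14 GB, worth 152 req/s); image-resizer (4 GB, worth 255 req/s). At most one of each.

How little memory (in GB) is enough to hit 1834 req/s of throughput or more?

Minimise GB subject to total throughput ≥ 1834.
Taking email-composer + feature-flag-service + geo-lookup gives 2062 (≥ 1834) for 11 GB.
Any bundle with less than 11 GB falls short of 1834.

11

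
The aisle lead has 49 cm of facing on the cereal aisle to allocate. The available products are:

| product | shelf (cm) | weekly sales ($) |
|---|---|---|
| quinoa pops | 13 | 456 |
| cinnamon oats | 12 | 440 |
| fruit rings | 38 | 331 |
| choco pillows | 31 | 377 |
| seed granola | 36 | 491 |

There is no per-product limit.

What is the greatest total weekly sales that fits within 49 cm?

Greedy by ratio would take 4×cinnamon oats: 48 cm used, total 1760.
Replace cinnamon oats with quinoa pops: the trade gains 16 net, giving 1776 at 49 cm.
Nothing else within 49 cm beats 1776.

1776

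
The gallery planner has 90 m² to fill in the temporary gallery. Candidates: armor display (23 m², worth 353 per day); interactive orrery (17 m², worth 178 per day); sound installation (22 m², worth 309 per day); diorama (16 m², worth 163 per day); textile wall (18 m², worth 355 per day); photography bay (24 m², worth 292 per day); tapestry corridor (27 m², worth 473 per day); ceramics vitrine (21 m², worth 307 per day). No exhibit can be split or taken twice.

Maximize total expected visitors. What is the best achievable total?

1490

By expected visitors per m²: textile wall 19.72, tapestry corridor 17.52, armor display 15.35 lead.
A density-first pass picks armor display + textile wall + tapestry corridor + ceramics vitrine — 1488 at 89 m².
Dropping ceramics vitrine frees 21 m²; slotting in sound installation (22 m²) lifts the total to 1490 at 90 m².
Runner-up armor display + textile wall + tapestry corridor + ceramics vitrine tops out at 1488.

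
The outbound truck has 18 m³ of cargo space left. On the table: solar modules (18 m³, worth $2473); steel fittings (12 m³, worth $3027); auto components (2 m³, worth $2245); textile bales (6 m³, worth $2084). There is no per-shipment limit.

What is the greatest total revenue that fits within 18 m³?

Taking 9×auto components: 18 m³ used, 20205 in revenue.
Nothing else within 18 m³ beats 20205.

20205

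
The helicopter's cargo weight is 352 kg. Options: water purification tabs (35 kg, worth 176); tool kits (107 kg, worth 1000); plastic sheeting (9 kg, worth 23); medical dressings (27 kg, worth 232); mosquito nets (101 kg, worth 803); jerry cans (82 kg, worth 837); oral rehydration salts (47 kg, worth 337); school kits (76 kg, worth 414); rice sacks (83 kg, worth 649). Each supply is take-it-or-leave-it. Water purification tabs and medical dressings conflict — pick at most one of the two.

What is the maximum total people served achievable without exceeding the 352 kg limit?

Best packing: tool kits + medical dressings + jerry cans + oral rehydration salts + rice sacks — 346 kg, 3055 total.

3055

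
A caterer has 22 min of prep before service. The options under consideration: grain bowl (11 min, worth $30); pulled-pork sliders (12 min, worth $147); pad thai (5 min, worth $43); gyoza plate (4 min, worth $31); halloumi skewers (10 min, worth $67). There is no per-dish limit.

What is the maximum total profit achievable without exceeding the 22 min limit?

Taking pulled-pork sliders + 2×pad thai: 22 min used, 233 in profit.
Nothing else within 22 min beats 233.

233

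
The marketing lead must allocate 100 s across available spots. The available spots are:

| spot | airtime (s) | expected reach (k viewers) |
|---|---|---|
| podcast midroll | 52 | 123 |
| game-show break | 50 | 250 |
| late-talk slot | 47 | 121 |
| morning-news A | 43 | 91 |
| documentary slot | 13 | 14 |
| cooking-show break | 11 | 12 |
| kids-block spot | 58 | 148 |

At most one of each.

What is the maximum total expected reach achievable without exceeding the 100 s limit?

371

Taking game-show break + late-talk slot: 97 s used, 371 in expected reach.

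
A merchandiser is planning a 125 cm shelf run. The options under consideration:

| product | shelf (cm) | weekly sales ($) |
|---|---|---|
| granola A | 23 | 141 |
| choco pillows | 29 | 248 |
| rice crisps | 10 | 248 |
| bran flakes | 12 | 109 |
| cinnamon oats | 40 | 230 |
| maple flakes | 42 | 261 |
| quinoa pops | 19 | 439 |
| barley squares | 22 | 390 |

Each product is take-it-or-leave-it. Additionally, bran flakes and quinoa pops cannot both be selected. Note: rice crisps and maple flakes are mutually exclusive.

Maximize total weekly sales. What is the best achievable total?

1555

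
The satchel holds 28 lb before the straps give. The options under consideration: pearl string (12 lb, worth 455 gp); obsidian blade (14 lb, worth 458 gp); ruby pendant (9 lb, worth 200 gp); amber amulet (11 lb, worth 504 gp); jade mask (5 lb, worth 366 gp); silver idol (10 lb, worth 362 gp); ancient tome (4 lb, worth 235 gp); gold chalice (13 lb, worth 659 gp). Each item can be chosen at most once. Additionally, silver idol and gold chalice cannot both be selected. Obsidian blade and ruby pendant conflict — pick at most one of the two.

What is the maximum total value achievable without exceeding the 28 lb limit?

1398

Filling by ratio: jade mask + ancient tome + gold chalice for 1260, with 6 lb left unused.
Replace jade mask with amber amulet: the trade gains 138 net, giving 1398 at 28 lb.
The closest alternative, pearl string + amber amulet + jade mask, reaches only 1325.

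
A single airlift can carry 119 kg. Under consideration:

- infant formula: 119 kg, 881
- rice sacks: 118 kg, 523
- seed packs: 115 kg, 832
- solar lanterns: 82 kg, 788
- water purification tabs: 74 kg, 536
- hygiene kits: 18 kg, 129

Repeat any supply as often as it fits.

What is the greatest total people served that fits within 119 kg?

1046

Density check — solar lanterns 9.61, infant formula 7.40, water purification tabs 7.24 are the best per kg.
Best packing: solar lanterns + 2×hygiene kits — 118 kg, 1046 total.
Nothing else within 119 kg beats 1046.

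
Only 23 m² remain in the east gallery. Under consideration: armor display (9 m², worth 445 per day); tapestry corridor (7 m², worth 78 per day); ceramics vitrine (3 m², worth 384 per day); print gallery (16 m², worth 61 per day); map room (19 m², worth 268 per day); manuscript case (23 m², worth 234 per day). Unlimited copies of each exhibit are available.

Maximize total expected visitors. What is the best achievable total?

2688

Ranking by ratio (expected visitors/m²): ceramics vitrine 128.00, armor display 49.44, map room 14.11.
Best packing: 7×ceramics vitrine — 21 m², 2688 total.
Every other selection either busts 23 m² or fails to beat 2688.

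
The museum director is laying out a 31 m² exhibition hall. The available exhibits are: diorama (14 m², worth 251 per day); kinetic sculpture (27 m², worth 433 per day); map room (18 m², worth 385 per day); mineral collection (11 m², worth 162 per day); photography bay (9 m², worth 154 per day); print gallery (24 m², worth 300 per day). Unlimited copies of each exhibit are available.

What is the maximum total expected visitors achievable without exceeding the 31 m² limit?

547

A density-first pass picks map room + photography bay — 539 at 27 m².
Dropping photography bay frees 9 m²; slotting in mineral collection (11 m²) lifts the total to 547 at 29 m².
That's the maximum — no swap from here does better than 547.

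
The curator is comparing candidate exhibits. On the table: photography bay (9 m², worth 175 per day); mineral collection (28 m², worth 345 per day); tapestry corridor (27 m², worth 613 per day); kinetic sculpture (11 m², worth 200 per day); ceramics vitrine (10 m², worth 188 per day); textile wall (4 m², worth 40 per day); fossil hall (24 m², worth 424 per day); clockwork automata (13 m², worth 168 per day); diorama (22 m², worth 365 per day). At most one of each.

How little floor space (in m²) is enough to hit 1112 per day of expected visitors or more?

57

Look for the lowest-floor combination reaching 1112.
photography bay + tapestry corridor + kinetic sculpture + ceramics vitrine reaches 1176 using 57 m².
Below 57 m² the best achievable stays under 1112.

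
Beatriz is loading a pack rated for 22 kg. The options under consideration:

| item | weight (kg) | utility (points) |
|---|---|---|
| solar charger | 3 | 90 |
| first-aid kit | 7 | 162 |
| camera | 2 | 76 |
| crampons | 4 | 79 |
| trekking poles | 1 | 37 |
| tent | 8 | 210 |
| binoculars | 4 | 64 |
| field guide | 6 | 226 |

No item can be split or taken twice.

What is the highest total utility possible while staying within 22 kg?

Taking the top-ratio items first gives solar charger + camera + trekking poles + tent + field guide for 639 (20 kg).
Dropping camera frees 2 kg; slotting in crampons (4 kg) lifts the total to 642 at 22 kg.
Runner-up solar charger + camera + trekking poles + tent + field guide tops out at 639.

642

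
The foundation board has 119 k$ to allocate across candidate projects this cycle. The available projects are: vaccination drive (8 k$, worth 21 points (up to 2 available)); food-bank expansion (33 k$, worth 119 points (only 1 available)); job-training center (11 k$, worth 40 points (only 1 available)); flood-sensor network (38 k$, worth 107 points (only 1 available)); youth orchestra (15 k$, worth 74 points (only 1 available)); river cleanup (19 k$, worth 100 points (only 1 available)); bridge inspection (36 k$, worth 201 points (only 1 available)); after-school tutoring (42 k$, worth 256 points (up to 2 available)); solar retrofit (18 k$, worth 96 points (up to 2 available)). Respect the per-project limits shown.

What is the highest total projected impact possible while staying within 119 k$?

686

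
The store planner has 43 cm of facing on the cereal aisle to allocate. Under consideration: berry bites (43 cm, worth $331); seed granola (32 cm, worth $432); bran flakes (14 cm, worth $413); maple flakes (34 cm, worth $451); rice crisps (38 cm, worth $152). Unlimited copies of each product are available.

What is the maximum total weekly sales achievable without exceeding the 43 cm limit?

By weekly sales per cm: bran flakes 29.50, seed granola 13.50, maple flakes 13.26, berry bites 7.70 lead.
Best packing: 3×bran flakes — 42 cm, 1239 total.
Every other selection either busts 43 cm or fails to beat 1239.

1239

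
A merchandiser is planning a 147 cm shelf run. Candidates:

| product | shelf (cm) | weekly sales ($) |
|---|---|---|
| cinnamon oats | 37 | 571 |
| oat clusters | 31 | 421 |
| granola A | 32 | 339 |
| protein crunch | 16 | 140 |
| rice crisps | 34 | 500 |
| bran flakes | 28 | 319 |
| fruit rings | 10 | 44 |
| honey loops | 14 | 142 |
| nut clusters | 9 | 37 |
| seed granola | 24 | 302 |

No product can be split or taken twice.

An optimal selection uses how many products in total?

5

Best achievable weekly sales is 1953.
One optimal bundle: cinnamon oats + oat clusters + rice crisps + bran flakes + honey loops (144 cm).
Any selection reaching 1953 contains exactly 5 products.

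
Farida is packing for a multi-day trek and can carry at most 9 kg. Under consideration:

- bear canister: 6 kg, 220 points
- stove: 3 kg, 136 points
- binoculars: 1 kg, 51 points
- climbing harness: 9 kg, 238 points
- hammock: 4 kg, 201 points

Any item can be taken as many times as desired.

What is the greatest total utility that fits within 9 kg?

Taking 9×binoculars: 9 kg used, 459 in utility.
No other feasible combination exceeds 459.

459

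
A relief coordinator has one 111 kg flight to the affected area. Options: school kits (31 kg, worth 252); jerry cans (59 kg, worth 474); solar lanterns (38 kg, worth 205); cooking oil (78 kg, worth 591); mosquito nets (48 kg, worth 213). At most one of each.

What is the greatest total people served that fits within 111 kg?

Density check — school kits 8.13, jerry cans 8.03, cooking oil 7.58 are the best per kg.
Greedy by ratio would take school kits + jerry cans: 90 kg used, total 726.
Dropping jerry cans frees 59 kg; slotting in cooking oil (78 kg) lifts the total to 843 at 109 kg.

843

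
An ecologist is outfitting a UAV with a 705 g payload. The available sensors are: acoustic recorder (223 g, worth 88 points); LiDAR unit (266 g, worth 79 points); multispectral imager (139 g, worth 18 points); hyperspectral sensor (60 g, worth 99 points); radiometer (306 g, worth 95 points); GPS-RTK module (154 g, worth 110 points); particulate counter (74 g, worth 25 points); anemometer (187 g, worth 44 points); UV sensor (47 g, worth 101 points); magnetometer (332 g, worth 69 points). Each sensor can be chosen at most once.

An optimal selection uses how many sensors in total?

5

Optimal total is 442.
For example acoustic recorder + hyperspectral sensor + GPS-RTK module + anemometer + UV sensor achieves it, using 671 g.
Every optimal selection uses 5 sensors.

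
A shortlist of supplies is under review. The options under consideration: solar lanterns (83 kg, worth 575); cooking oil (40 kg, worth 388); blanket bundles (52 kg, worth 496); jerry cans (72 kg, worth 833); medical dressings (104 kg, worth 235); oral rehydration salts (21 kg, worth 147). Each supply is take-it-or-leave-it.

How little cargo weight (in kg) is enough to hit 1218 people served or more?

Need the lightest bundle worth ≥ 1218.
cooking oil + jerry cans reaches 1221 using 112 kg.
Any bundle with less than 112 kg falls short of 1218.

112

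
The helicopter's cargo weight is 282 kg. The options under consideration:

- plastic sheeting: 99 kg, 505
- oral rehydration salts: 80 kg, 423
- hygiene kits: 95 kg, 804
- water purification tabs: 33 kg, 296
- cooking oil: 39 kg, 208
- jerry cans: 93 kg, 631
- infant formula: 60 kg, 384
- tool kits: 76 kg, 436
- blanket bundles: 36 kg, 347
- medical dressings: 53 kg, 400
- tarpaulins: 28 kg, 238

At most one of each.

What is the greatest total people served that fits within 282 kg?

2231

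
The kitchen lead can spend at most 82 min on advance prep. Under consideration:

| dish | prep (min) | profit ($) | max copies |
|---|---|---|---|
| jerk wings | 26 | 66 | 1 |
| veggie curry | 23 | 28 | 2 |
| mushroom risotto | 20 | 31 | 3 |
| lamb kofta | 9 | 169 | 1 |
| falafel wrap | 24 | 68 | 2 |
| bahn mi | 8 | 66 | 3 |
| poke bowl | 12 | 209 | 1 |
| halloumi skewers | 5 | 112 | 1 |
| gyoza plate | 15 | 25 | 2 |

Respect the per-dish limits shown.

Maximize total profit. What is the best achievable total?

756

The ratio ordering already packs tightly: lamb kofta + falafel wrap + 3×bahn mi + poke bowl + halloumi skewers, 74 min, 756.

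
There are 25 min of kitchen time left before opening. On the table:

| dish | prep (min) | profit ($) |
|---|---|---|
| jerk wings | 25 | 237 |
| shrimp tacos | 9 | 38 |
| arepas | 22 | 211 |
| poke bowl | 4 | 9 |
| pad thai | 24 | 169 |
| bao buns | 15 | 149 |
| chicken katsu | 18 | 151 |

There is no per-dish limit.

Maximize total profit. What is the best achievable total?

Filling by ratio: shrimp tacos + bao buns for 187, with 1 min left unused.
The 24 min tied up in shrimp tacos and bao buns is better spent on jerk wings — total rises to 237 (25 min).

237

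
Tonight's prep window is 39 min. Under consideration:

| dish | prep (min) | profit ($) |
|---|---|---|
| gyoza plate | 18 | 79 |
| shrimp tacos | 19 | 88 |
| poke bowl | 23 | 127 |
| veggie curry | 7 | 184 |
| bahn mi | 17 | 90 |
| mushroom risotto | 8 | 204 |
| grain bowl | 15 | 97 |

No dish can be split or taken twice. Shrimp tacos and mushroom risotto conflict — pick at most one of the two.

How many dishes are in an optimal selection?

3

Best achievable profit is 515.
One optimal bundle: poke bowl + veggie curry + mushroom risotto (38 min).
Every optimal selection uses 3 dishes.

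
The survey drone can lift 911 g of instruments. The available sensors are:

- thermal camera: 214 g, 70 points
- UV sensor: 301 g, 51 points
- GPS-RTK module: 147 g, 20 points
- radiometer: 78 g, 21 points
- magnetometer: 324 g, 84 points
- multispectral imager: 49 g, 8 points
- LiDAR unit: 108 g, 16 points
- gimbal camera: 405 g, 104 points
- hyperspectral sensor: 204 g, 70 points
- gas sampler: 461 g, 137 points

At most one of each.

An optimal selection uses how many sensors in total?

3

Optimal total is 277.
For example thermal camera + hyperspectral sensor + gas sampler achieves it, using 879 g.
Any selection reaching 277 contains exactly 3 sensors.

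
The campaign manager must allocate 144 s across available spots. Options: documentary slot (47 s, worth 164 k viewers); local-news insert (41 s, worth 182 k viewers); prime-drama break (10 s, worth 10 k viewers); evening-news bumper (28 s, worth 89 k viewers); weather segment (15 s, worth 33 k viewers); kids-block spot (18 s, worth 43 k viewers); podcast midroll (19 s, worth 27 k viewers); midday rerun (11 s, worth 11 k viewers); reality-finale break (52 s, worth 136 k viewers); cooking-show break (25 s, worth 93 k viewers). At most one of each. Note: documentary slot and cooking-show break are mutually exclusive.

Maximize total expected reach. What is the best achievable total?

488

Ranking by ratio (expected reach/s): local-news insert 4.44, cooking-show break 3.72, documentary slot 3.49, evening-news bumper 3.18.
Best packing: documentary slot + local-news insert + prime-drama break + evening-news bumper + kids-block spot — 144 s, 488 total.
An exhaustive check of the 1024 subsets confirms 488.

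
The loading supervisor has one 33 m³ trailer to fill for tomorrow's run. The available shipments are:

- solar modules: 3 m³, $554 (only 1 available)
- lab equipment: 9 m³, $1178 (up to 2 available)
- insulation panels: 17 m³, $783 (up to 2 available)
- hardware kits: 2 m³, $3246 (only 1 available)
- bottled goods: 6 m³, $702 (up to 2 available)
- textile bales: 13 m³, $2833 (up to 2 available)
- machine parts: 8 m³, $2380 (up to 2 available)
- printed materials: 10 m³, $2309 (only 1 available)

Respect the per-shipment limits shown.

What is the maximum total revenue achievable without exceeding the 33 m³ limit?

10869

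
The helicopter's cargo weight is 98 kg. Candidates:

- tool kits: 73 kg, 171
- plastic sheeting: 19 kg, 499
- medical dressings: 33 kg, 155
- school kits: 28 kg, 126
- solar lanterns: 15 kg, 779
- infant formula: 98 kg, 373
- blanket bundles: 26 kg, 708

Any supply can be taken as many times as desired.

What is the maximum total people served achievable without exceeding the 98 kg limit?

4674

Best packing: 6×solar lanterns — 90 kg, 4674 total.
The spare 8 kg is too small for any remaining supply, and no exchange beats 4674.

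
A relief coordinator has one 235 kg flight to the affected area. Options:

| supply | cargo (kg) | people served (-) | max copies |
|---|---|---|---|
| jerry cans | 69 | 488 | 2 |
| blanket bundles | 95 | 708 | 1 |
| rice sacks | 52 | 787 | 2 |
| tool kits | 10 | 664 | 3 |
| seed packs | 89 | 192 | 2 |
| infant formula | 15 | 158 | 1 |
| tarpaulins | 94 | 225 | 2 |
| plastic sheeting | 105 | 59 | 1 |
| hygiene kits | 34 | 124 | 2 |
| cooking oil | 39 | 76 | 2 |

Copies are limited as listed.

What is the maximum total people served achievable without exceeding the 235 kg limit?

The ratio heuristic lands on jerry cans + 2×rice sacks + 3×tool kits + infant formula (4212) but leaves 17 kg idle.
Dropping jerry cans and infant formula frees 84 kg; slotting in blanket bundles (95 kg) lifts the total to 4274 at 229 kg.

4274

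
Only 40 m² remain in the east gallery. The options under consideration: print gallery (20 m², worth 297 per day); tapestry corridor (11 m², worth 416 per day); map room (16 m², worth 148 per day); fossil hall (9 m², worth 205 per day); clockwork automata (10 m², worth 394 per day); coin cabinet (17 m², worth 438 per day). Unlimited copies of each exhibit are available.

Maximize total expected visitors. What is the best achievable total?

Taking 4×clockwork automata: 40 m² used, 1576 in expected visitors.

1576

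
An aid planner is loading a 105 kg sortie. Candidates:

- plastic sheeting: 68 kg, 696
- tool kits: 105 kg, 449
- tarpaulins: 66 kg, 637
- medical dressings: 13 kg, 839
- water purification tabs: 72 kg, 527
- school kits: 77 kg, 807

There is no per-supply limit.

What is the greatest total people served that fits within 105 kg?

6712

By people served per kg: medical dressings 64.54, school kits 10.48, plastic sheeting 10.24 lead.
The ratio ordering already packs tightly: 8×medical dressings, 104 kg, 6712.
Nothing else within 105 kg beats 6712.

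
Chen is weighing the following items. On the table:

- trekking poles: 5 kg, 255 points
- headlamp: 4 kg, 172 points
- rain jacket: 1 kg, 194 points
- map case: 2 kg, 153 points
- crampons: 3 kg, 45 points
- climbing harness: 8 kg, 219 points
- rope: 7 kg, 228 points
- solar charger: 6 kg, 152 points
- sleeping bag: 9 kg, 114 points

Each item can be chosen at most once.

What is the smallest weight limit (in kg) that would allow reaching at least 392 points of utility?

Minimise kg subject to total utility ≥ 392.
trekking poles + rain jacket reaches 449 using 6 kg.
Any bundle with less than 6 kg falls short of 392.

6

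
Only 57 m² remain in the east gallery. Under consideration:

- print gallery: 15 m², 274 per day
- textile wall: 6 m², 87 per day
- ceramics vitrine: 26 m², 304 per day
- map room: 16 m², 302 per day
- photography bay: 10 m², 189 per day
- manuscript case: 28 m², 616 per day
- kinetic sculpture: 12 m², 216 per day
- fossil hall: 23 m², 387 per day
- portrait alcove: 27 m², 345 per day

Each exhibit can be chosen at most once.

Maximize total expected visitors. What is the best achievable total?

Taking the top-ratio exhibits first gives map room + photography bay + manuscript case for 1107 (54 m²).
Replace photography bay with kinetic sculpture: the trade gains 27 net, giving 1134 at 56 m².

1134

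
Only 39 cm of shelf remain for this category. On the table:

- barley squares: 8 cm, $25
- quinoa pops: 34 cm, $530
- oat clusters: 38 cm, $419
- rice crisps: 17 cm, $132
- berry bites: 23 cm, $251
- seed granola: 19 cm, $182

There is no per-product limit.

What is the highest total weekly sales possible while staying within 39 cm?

Quinoa pops uses 34 of the 39 cm and totals 530.
The spare 5 cm is too small for any remaining product, and no exchange beats 530.

530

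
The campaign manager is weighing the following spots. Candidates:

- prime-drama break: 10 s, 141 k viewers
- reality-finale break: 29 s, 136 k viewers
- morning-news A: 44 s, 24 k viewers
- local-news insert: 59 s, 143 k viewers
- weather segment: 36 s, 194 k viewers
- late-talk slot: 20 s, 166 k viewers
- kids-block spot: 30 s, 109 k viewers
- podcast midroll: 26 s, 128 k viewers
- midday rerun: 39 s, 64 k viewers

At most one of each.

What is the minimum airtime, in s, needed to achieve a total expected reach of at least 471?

66

Look for the lowest-airtime combination reaching 471.
prime-drama break + weather segment + late-talk slot: 501 expected reach at 66 s.
Below 66 s the best achievable stays under 471.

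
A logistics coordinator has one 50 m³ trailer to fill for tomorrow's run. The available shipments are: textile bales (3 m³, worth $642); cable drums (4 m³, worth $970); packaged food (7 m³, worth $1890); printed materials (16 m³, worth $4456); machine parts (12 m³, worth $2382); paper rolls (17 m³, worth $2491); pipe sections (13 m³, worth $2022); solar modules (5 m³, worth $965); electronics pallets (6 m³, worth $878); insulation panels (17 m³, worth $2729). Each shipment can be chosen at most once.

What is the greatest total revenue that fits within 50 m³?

11541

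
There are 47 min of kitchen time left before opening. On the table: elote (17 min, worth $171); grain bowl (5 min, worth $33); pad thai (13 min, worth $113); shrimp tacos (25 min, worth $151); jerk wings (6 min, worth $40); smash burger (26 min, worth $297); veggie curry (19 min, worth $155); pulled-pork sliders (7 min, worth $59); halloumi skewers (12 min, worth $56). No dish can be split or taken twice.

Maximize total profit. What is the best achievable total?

Taking the top-ratio dishes first gives elote + smash burger for 468 (43 min).
Dropping elote frees 17 min; slotting in pad thai + pulled-pork sliders (20 min) lifts the total to 469 at 46 min.
An exhaustive check of the 512 subsets confirms 469.

469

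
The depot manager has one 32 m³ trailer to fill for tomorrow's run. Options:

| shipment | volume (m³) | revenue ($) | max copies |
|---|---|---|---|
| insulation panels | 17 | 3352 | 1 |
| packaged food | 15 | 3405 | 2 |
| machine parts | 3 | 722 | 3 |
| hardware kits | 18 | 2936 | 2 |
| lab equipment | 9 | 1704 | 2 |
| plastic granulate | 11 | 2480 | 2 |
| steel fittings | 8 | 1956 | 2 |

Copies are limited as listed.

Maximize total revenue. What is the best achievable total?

A density-first pass picks 3×machine parts + 2×steel fittings — 6078 at 25 m³.
Replace steel fittings with packaged food: the trade gains 1449 net, giving 7527 at 32 m³.
Every other selection either busts 32 m³ or exceeds an availability limit or fails to beat 7527.

7527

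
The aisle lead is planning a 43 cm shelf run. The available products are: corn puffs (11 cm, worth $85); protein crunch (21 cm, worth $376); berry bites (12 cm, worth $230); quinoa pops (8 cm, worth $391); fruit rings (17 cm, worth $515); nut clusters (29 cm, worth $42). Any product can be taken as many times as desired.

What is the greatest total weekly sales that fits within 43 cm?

Taking 5×quinoa pops: 40 cm used, 1955 in weekly sales.
No other feasible combination exceeds 1955.

1955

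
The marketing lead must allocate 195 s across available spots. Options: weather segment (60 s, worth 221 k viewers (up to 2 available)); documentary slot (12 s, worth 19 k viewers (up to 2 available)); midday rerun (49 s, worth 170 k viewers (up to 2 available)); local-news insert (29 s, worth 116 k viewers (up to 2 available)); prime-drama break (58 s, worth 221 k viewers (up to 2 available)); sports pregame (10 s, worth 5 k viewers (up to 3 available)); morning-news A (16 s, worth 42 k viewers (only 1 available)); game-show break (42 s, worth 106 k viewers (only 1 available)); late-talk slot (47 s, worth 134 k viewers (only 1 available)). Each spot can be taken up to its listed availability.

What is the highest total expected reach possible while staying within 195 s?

Taking the top-ratio spots first gives 2×local-news insert + 2×prime-drama break + morning-news A for 716 (190 s).
Replace local-news insert and morning-news A with midday rerun: the trade gains 12 net, giving 728 at 194 s.
The spare 1 s is too small for any remaining spot, and no exchange beats 728.

728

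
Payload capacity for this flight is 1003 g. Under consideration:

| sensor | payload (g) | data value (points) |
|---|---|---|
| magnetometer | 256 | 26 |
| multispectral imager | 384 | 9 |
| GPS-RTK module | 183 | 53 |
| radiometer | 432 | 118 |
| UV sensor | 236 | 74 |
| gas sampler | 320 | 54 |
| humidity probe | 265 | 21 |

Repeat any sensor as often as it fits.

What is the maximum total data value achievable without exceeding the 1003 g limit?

Best packing: 4×UV sensor — 944 g, 296 total.
The spare 59 g is too small for any remaining sensor, and no exchange beats 296.

296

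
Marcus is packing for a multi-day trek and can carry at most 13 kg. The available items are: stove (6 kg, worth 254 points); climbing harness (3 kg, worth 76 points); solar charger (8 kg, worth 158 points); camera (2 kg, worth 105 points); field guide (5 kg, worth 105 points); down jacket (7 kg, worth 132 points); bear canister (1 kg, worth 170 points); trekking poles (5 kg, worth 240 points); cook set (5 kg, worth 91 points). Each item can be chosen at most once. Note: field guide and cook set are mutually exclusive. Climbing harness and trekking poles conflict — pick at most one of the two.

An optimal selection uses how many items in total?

Best achievable utility is 664.
One optimal bundle: stove + bear canister + trekking poles (12 kg).
Any selection reaching 664 contains exactly 3 items.

3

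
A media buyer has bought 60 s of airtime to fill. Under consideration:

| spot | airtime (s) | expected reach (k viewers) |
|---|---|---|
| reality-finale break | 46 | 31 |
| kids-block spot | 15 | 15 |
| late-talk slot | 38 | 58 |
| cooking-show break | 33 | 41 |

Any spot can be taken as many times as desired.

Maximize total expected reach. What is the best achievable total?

73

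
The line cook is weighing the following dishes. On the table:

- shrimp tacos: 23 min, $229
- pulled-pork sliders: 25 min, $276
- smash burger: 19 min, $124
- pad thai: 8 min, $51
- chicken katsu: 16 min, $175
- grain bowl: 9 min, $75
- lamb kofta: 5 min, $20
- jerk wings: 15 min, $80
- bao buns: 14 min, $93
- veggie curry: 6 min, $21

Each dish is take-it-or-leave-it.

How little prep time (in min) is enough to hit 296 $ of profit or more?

30

Minimise min subject to total profit ≥ 296.
pulled-pork sliders + lamb kofta: 296 profit at 30 min.
Any bundle with less than 30 min falls short of 296.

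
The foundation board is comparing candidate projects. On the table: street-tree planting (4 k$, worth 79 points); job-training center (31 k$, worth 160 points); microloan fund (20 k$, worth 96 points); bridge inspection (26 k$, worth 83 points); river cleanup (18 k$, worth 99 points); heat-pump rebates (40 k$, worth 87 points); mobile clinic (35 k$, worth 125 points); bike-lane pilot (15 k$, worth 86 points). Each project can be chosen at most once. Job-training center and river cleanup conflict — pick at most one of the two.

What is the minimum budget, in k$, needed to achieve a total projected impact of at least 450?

85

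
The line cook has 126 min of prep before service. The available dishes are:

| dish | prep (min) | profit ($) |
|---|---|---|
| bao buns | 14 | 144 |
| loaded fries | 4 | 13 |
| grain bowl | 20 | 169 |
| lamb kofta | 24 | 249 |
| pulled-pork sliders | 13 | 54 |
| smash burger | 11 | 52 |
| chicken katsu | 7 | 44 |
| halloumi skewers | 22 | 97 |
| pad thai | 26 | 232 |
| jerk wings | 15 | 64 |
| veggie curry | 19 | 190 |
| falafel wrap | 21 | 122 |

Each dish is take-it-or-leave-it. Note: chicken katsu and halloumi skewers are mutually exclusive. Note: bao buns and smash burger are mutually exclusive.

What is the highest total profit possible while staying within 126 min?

1106

Best packing: bao buns + grain bowl + lamb kofta + pad thai + veggie curry + falafel wrap — 124 min, 1106 total.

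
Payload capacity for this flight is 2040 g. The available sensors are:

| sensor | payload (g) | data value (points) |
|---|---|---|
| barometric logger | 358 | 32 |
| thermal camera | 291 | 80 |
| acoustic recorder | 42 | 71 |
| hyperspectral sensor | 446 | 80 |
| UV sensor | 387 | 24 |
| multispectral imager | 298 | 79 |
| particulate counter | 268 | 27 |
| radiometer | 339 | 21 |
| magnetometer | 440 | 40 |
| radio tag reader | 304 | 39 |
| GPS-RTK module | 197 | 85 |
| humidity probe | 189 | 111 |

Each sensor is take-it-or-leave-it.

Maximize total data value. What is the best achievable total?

572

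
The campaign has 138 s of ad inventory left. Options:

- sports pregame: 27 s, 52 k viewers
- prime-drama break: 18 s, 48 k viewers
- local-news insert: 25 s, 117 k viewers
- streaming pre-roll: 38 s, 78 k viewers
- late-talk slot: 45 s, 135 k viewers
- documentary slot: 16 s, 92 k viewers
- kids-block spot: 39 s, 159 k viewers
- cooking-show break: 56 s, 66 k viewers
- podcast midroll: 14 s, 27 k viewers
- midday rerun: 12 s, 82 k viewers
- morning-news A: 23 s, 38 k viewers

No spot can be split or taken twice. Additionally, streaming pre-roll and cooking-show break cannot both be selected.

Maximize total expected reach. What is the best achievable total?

Local-news insert + late-talk slot + documentary slot + kids-block spot + midday rerun uses 137 of the 138 s and totals 585.
The closest alternative, sports pregame + prime-drama break + local-news insert + documentary slot + kids-block spot + midday rerun, reaches only 550.

585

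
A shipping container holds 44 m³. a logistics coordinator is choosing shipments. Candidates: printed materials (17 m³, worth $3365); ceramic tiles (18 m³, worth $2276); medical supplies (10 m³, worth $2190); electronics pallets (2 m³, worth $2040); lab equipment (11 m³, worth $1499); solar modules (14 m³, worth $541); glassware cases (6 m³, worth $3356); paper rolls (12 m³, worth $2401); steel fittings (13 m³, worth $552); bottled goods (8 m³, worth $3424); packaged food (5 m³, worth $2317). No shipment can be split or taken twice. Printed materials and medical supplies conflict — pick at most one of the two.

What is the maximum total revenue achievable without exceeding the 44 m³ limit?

Taking medical supplies + electronics pallets + glassware cases + paper rolls + bottled goods + packaged food: 43 m³ used, 15728 in revenue.
The spare 1 m³ is too small for any remaining shipment, and no feasible exchange beats 15728.

15728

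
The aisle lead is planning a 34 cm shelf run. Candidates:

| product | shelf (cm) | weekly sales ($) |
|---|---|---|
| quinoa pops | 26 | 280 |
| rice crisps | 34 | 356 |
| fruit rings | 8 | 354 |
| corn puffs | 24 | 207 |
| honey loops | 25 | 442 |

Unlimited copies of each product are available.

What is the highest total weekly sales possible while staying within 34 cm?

1416

Best packing: 4×fruit rings — 32 cm, 1416 total.
Nothing else within 34 cm beats 1416.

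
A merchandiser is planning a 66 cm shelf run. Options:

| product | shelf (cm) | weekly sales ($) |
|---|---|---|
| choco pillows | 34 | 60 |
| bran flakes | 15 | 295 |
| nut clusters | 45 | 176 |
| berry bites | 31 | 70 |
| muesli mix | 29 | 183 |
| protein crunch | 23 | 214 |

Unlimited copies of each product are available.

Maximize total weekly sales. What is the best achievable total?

1180

Density check — bran flakes 19.67, protein crunch 9.30, muesli mix 6.31, nut clusters 3.91 are the best per cm.
Best packing: 4×bran flakes — 60 cm, 1180 total.
No other feasible combination exceeds 1180.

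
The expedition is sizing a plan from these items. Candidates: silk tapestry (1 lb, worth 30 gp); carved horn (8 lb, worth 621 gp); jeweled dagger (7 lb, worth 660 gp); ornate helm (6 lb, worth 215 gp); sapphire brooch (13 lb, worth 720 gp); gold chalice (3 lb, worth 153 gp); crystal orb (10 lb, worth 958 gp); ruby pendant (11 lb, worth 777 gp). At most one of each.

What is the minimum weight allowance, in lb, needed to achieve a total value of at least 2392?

Look for the lowest-weight combination reaching 2392.
carved horn + jeweled dagger + gold chalice + crystal orb reaches 2392 using 28 lb.
Below 28 lb the best achievable stays under 2392.

28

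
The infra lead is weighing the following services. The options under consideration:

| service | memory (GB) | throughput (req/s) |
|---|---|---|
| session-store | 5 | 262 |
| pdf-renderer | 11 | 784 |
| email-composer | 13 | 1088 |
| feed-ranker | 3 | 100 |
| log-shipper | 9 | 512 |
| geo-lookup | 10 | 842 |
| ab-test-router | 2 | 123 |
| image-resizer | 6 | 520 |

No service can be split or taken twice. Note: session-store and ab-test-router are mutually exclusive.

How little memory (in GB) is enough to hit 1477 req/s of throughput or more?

18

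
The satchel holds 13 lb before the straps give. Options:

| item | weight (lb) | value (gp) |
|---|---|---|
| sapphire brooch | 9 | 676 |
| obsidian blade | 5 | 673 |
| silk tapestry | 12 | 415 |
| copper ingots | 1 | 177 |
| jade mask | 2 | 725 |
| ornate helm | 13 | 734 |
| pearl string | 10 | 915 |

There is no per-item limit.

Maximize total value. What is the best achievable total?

4527

Best packing: copper ingots + 6×jade mask — 13 lb, 4527 total.
Nothing else within 13 lb beats 4527.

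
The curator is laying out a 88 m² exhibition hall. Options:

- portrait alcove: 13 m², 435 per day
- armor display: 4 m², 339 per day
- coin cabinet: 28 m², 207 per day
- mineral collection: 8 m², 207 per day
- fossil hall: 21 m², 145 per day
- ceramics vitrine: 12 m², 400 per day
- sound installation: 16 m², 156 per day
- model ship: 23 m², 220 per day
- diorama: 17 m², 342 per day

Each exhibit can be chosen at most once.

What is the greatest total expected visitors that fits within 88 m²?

Taking the top-ratio exhibits first gives portrait alcove + armor display + mineral collection + ceramics vitrine + sound installation + diorama for 1879 (70 m²).
Replace sound installation with model ship: the trade gains 64 net, giving 1943 at 77 m².

1943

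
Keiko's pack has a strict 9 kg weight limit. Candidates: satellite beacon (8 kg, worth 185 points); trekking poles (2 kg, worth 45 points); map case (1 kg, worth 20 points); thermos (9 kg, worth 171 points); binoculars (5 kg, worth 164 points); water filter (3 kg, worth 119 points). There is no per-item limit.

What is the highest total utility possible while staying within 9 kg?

Ranking by ratio (utility/kg): water filter 39.67, binoculars 32.80, satellite beacon 23.12.
The ratio ordering already packs tightly: 3×water filter, 9 kg, 357.
Nothing else within 9 kg beats 357.

357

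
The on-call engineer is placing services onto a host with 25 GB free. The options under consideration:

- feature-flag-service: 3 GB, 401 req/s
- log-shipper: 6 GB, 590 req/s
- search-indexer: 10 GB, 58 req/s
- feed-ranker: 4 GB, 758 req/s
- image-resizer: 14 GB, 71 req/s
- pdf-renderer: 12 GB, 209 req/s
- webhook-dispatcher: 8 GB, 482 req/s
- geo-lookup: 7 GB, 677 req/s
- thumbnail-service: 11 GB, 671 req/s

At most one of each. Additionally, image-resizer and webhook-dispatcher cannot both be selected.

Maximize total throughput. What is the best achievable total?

2507

A density-first pass picks feature-flag-service + log-shipper + feed-ranker + geo-lookup — 2426 at 20 GB.
Replace feature-flag-service with webhook-dispatcher: the trade gains 81 net, giving 2507 at 25 GB.
Feature-flag-service + feed-ranker + geo-lookup + thumbnail-service matches that 2507 at 25 GB; no feasible combination exceeds it.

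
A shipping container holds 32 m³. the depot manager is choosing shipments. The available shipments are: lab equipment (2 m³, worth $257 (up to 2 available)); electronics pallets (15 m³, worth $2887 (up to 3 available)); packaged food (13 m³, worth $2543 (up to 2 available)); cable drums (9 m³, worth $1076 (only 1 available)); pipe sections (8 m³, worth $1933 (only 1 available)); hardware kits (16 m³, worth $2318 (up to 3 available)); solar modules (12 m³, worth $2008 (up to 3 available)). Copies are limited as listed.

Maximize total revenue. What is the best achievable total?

6031

Density check — pipe sections 241.62, packaged food 195.62, electronics pallets 192.47, solar modules 167.33 are the best per m³.
Filling by ratio: 2×lab equipment + packaged food + pipe sections for 4990, with 7 m³ left unused.
The 23 m³ tied up in lab equipment and packaged food and pipe sections is better spent on 2×electronics pallets — total rises to 6031 (32 m³).
That's the maximum — no swap from here does better than 6031.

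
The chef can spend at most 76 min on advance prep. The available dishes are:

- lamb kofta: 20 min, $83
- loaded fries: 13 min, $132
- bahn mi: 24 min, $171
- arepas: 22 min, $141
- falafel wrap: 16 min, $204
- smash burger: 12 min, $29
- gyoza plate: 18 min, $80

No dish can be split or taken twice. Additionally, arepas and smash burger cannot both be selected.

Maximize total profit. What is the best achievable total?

648

Ranking by ratio (profit/min): falafel wrap 12.75, loaded fries 10.15, bahn mi 7.12.
Best packing: loaded fries + bahn mi + arepas + falafel wrap — 75 min, 648 total.
Every other selection either busts 76 min or breaks a pairing rule or fails to beat 648.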